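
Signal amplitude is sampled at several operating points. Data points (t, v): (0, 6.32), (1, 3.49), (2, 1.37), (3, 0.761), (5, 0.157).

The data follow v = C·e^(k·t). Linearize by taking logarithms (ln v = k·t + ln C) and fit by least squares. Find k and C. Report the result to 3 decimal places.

With ln vᵢ as the transformed response and tᵢ as the regressor:
AᵀA = [[39.0000, 11.0000]; [11.0000, 5]], rhs = [-8.1974, 1.2838]ᵀ  (here Σt = 11.0000, Σ(t)² = 39.0000, Σln v = 1.2838, Σt·ln v = -8.1974).
Solving (det = 74.0000): k = -0.74471, ln C = 1.89513, so C = exp(1.89513) = 6.65340.

k = -0.745, C = 6.653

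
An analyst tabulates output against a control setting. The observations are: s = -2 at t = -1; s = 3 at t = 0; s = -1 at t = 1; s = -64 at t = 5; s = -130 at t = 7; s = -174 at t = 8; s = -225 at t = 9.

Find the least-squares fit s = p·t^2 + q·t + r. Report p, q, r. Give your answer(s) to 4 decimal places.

p = -2.9819, q = 1.7514, r = 2.1728

Compute the Gram sums: Σt^2·t^2 = 13685, Σt^2·t = 1709, Σt^2 = 221, Σt·t = 221, Σt = 29, Σ1 = 7.
For Mᵀs: Σt^2·s = -37334, Σt·s = -4646, Σs = -593.
Solving the 3×3 system (Gaussian elimination) gives p = -20435/6853, q = 24005/13706, r = 29781/13706.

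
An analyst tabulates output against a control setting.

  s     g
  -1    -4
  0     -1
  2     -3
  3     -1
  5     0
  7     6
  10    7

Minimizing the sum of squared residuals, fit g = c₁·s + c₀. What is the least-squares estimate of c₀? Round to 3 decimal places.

c₀ = -3.172

Entries of AᵀA: Σs·s = 188, Σs = 26, Σ1 = 7.
For Aᵀg: Σs·g = 107, Σg = 4.
Eliminating c₀: 7·(row 1) − 26·(row 2) gives 640·c₁ = 7·107 − 26·4 = 645, so c₁ = 129/128.
Then c₀ = (4 − 26·(129/128))/7 = -203/64.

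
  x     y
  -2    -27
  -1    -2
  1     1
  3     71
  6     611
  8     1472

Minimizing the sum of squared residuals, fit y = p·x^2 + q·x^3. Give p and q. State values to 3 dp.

From the data, Σx^2·x^2 = 5491, Σx^2·x^3 = 40755, Σx^3·x^3 = 309595.
Moment sums: Σx^2·y = 116734, Σx^3·y = 887776.
MᵀM·[p, q]ᵀ = Mᵀy becomes [[5491, 40755]; [40755, 309595]]·[p, q]ᵀ = [116734, 887776]ᵀ.
Δ = 5491·309595 − 40755² = 39016120.
p = (116734·309595 − 40755·887776)/39016120 = -28705/27284; q = (5491·887776 − 40755·116734)/39016120 = 3086417/1026740.

p = -1.052, q = 3.006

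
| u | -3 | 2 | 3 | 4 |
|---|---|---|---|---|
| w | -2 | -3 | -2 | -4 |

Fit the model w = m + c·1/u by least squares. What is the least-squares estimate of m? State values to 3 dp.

Entries of MᵀM: Σ1 = 4, Σ1/u = 3/4, Σ1/u·1/u = 77/144.
Moment sums: Σw = -11, Σ1/u·w = -5/2.
So MᵀM·[m, c]ᵀ = Mᵀw: [[4, 3/4]; [3/4, 77/144]]·[m, c]ᵀ = [-11, -5/2]ᵀ.
Eliminating c: (77/144)·(row 1) − (3/4)·(row 2) gives (227/144)·m = (77/144)·(-11) − (3/4)·(-5/2) = -577/144, so m = -577/227.
Then c = ((-5/2) − (3/4)·(-577/227))/(77/144) = -252/227.

m = -2.542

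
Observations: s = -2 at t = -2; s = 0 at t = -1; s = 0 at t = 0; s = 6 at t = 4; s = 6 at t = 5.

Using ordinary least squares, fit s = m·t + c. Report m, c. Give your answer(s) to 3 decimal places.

Setting ∂/∂m … = 0 gives: 46·m + 6·c = 58;  6·m + 5·c = 10.
Determinant 46·5 − 6² = 194.
m = (58·5 − 6·10)/194 = 115/97; c = (46·10 − 6·58)/194 = 56/97.

m = 1.186, c = 0.577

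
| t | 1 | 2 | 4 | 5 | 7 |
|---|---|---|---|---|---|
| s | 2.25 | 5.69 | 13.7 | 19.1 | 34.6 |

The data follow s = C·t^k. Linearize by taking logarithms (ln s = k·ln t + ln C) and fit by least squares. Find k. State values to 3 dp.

k = 1.373

Taking logs, ln s = k·ln t + ln C, so regress ln s on ln t.
XᵀX = [[8.7791, 5.6348]; [5.6348, 5]], rhs = [16.4770, 11.6606]ᵀ  (here Σln t = 5.6348, Σ(ln t)² = 8.7791, Σln s = 11.6606, Σln t·ln s = 16.4770).
Solving (det = 12.1448): k = 1.37345, ln C = 0.78430.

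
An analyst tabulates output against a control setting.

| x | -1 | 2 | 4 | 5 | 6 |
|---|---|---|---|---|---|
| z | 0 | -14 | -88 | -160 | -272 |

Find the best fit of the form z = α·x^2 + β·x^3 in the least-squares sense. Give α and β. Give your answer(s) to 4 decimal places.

Compute the Gram sums: Σx^2·x^2 = 2194, Σx^2·x^3 = 11956, Σx^3·x^3 = 66442.
Right-hand side: Σx^2·z = -15256, Σx^3·z = -84496.
Normal equations: [[2194, 11956]; [11956, 66442]]·[α, β]ᵀ = [-15256, -84496]ᵀ.
det = 2194·66442 − 11956² = 2827812.
α = ((-15256)·66442 − 11956·(-84496))/2827812 = -283748/235651; β = (2194·(-84496) − 11956·(-15256))/2827812 = -248624/235651.

α = -1.2041, β = -1.0551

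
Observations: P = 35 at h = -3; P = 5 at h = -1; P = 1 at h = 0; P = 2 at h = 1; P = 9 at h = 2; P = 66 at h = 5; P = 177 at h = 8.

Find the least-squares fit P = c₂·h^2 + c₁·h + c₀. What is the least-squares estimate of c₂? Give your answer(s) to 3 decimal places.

c₂ = 3.019

Normal-equation sums: Σh^2·h^2 = 4820, Σh^2·h = 618, Σh^2 = 104, Σh·h = 104, Σh = 12, Σ1 = 7.
Right-hand side: Σh^2·P = 13336, Σh·P = 1656, ΣP = 295.
MᵀM·[c₂, c₁, c₀]ᵀ = MᵀP becomes [[4820, 618, 104]; [618, 104, 12]; [104, 12, 7]]·[c₂, c₁, c₀]ᵀ = [13336, 1656, 295]ᵀ.
Solving the 3×3 system (Gaussian elimination) gives c₂ = 422014/139769, c₁ = -297156/139769, c₀ = 129753/139769.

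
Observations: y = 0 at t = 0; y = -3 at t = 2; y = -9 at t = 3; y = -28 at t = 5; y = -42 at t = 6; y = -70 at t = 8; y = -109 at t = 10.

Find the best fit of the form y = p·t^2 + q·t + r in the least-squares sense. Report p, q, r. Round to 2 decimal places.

Forming AᵀA = [[16114, 1888, 238]; [1888, 238, 34]; [238, 34, 7]] and Aᵀy = [-17685, -2075, -261]ᵀ gives AᵀA·[p, q, r]ᵀ = Aᵀy.
Solving the 3×3 system (Gaussian elimination) gives p = -59513/56742, q = -4399/8106, r = 9557/9457.

p = -1.05, q = -0.54, r = 1.01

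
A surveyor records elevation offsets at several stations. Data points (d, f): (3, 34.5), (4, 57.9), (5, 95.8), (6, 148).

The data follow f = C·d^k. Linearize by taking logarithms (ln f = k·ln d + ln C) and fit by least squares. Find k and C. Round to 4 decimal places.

Taking logs, ln f = k·ln d + ln C, so regress ln f on ln d.
Over the data: Σln d = 5.8861, Σ(ln d)² = 8.9295, Σln f = 17.1592, Σln d·ln f = 25.8132.
Normal system: [[8.9295, 5.8861]; [5.8861, 4]]·[k, ln C]ᵀ = [25.8132, 17.1592]ᵀ.
Solving (det = 1.0716): k = 2.10177, ln C = 1.19697, so C = exp(1.19697) = 3.31008.

k = 2.1018, C = 3.3101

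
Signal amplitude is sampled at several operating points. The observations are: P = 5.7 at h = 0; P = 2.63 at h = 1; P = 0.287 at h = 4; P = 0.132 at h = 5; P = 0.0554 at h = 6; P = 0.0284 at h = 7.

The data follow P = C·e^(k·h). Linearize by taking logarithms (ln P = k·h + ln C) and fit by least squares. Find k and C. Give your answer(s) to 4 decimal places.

k = -0.7604, C = 5.7245

Linearized form: ln P = k·h + ln C. From the 6 transformed points,
AᵀA = [[127.0000, 23.0000]; [23.0000, 6]], rhs = [-56.4395, -7.0203]ᵀ  (here Σh = 23.0000, Σ(h)² = 127.0000, Σln P = -7.0203, Σh·ln P = -56.4395).
Solving (det = 233.0000): k = -0.76038, ln C = 1.74475, so C = exp(1.74475) = 5.72450.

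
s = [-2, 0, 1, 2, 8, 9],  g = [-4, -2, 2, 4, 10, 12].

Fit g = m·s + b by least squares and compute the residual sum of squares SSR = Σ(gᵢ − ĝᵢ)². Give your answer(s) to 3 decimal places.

SSR = 7.333

Entries of XᵀX: Σs·s = 154, Σs = 18, Σ1 = 6.
For Xᵀg: Σs·g = 206, Σg = 22.
XᵀX·[m, b]ᵀ = Xᵀg becomes [[154, 18]; [18, 6]]·[m, b]ᵀ = [206, 22]ᵀ.
det = 154·6 − 18² = 600.
m = (206·6 − 18·22)/600 = 7/5; b = (154·22 − 18·206)/600 = -8/15.
Residuals: -2/3, -22/15, 17/15, 26/15, -2/3, -1/15; SSR = 22/3.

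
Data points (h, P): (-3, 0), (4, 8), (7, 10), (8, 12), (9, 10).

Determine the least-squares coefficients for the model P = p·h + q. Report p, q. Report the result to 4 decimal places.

Setting ∂/∂p … = 0 gives: 219·p + 25·q = 288;  25·p + 5·q = 40.
Eliminating q: 5·(row 1) − 25·(row 2) gives 470·p = 5·288 − 25·40 = 440, so p = 44/47.
Then q = (40 − 25·(44/47))/5 = 156/47.

p = 0.9362, q = 3.3191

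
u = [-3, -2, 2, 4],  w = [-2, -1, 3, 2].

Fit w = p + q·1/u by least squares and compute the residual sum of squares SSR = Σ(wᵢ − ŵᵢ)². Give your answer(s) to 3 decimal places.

Forming XᵀX = [[4, -1/12]; [-1/12, 97/144]] and Xᵀw = [2, 19/6]ᵀ gives XᵀX·[p, q]ᵀ = Xᵀw.
det = 4·(97/144) − (-1/12)² = 43/16.
p = (2·(97/144) − (-1/12)·(19/6))/(43/16) = 232/387; q = (4·(19/6) − (-1/12)·2)/(43/16) = 616/129.
Residuals: -130/129, 305/387, 5/387, 80/387; SSR = 650/387.

SSR = 1.680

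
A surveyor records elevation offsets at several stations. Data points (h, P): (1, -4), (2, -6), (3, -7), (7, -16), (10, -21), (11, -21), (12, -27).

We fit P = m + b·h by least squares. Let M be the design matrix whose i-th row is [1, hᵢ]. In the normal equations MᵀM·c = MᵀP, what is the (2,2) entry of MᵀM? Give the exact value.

428

Row 2 ↔ basis h, column 2 ↔ basis h, so (MᵀM)_{2,2} = Σᵢ (h)·(h) = (1)·(1) + (2)·(2) + (3)·(3) + (7)·(7) + (10)·(10) + (11)·(11) + (12)·(12) = 428.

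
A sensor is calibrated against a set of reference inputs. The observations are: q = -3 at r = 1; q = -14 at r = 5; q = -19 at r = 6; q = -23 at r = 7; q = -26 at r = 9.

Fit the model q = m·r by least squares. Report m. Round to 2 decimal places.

m = -3.03

Sums needed: Σr·r = 192.
Right-hand side: Σr·q = -582.
Normal equations: [[192]]·[m]ᵀ = [-582]ᵀ.
Hence m = -582 / 192 ≈ -3.03125.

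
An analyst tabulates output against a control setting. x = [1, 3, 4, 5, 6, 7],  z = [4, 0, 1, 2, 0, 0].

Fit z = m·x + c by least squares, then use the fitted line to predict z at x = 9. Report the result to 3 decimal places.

The normal equations are: 136·m + 26·c = 18;  26·m + 6·c = 7.
Eliminating c: 6·(row 1) − 26·(row 2) gives 140·m = 6·18 − 26·7 = -74, so m = -37/70.
Then c = (7 − 26·(-37/70))/6 = 121/35.
At x = 9: ẑ = (-37/70)·(9) + (121/35)·(1) = -13/10.

ẑ = -1.300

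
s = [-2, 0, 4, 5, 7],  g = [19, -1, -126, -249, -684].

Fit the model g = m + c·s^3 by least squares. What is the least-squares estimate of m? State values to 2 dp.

m = 1.17

Normal-equation sums: Σ1 = 5, Σs^3 = 524, Σs^3·s^3 = 137434.
And Σg = -1041, Σs^3·g = -273953.
Eliminating c: 137434·(row 1) − 524·(row 2) gives 412594·m = 137434·(-1041) − 524·(-273953) = 482578, so m = 241289/206297.
Then c = ((-273953) − 524·(241289/206297))/137434 = -824281/412594.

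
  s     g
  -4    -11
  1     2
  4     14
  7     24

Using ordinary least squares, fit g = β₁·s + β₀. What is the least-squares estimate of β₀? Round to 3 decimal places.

From the data, Σs·s = 82, Σs = 8, Σ1 = 4.
Moment sums: Σs·g = 270, Σg = 29.
So XᵀX·[β₁, β₀]ᵀ = Xᵀg: [[82, 8]; [8, 4]]·[β₁, β₀]ᵀ = [270, 29]ᵀ.
Eliminating β₀: 4·(row 1) − 8·(row 2) gives 264·β₁ = 4·270 − 8·29 = 848, so β₁ = 106/33.
Then β₀ = (29 − 8·(106/33))/4 = 109/132.

β₀ = 0.826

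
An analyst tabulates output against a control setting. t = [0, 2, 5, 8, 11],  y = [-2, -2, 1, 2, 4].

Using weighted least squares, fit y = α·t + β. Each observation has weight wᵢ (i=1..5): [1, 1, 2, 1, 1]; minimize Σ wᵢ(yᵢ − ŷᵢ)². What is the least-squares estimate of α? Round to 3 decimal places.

α = 0.575

Normal-equation sums: Σwᵢ·t·t = 239, Σwᵢ·t = 31, Σwᵢ·1 = 6.
And Σwᵢ·t·y = 66, Σwᵢ·y = 4.
det = 239·6 − 31² = 473.
α = (66·6 − 31·4)/473 = 272/473; β = (239·4 − 31·66)/473 = -1090/473.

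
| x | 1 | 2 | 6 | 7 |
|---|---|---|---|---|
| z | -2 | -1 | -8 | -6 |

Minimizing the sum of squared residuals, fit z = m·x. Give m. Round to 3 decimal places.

Forming AᵀA = [[90]] and Aᵀz = [-94]ᵀ gives AᵀA·[m]ᵀ = Aᵀz.
Hence m = -94 / 90 ≈ -1.04444.

m = -1.044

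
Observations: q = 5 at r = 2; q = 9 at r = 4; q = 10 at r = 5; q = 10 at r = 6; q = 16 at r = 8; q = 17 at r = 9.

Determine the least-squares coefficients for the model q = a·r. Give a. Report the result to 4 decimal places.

The normal system MᵀM·[a]ᵀ = Mᵀq is [[226]]·[a]ᵀ = [437]ᵀ.
a = 437/226 = 1.93363.

a = 1.9336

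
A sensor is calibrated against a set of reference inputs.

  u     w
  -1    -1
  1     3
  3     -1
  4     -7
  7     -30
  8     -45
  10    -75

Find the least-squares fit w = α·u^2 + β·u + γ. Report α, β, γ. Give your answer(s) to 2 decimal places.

α = -0.96, β = 1.90, γ = 1.82

The normal equations are: 16836·α + 1946·β + 240·γ = -11969;  1946·α + 240·β + 32·γ = -1347;  240·α + 32·β + 7·γ = -156.
Inverting the 3×3 Gram matrix, [α, β, γ]ᵀ = [-288311/301282, 573713/301282, 273988/150641]ᵀ.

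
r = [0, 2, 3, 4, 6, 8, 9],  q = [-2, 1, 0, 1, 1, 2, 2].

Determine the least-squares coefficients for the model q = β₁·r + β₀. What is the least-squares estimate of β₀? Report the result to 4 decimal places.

β₀ = -0.9462

AᵀA·[β₁, β₀]ᵀ = Aᵀq reads: 210·β₁ + 32·β₀ = 46;  32·β₁ + 7·β₀ = 5.
(Σr·r = 210, Σr = 32, Σ1 = 7, Σr·q = 46, Σq = 5.)
Determinant 210·7 − 32² = 446.
β₁ = (46·7 − 32·5)/446 = 81/223; β₀ = (210·5 − 32·46)/446 = -211/223.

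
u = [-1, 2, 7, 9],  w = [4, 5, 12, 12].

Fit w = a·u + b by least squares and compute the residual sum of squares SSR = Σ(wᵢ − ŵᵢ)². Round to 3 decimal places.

SSR = 3.602

Sums needed: Σu·u = 135, Σu = 17, Σ1 = 4.
Right-hand side: Σu·w = 198, Σw = 33.
Normal equations: [[135, 17]; [17, 4]]·[a, b]ᵀ = [198, 33]ᵀ.
Eliminating b: 4·(row 1) − 17·(row 2) gives 251·a = 4·198 − 17·33 = 231, so a = 231/251.
Then b = (33 − 17·(231/251))/4 = 1089/251.
Residuals: 146/251, -296/251, 306/251, -156/251; SSR = 904/251.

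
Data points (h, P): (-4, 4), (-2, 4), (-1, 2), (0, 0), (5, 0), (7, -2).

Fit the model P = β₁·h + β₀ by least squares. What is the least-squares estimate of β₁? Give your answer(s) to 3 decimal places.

β₁ = -0.514

Normal-equation sums: Σh·h = 95, Σh = 5, Σ1 = 6.
Right-hand side: Σh·P = -40, ΣP = 8.
So AᵀA·[β₁, β₀]ᵀ = AᵀP: [[95, 5]; [5, 6]]·[β₁, β₀]ᵀ = [-40, 8]ᵀ.
Determinant 95·6 − 5² = 545.
β₁ = ((-40)·6 − 5·8)/545 = -56/109; β₀ = (95·8 − 5·(-40))/545 = 192/109.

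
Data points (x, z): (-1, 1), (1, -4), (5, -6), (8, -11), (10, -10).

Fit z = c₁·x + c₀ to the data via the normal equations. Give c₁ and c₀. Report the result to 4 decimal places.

Entries of AᵀA: Σx·x = 191, Σx = 23, Σ1 = 5.
For Aᵀz: Σx·z = -223, Σz = -30.
Eliminating c₀: 5·(row 1) − 23·(row 2) gives 426·c₁ = 5·(-223) − 23·(-30) = -425, so c₁ = -425/426.
Then c₀ = ((-30) − 23·(-425/426))/5 = -601/426.

c₁ = -0.9977, c₀ = -1.4108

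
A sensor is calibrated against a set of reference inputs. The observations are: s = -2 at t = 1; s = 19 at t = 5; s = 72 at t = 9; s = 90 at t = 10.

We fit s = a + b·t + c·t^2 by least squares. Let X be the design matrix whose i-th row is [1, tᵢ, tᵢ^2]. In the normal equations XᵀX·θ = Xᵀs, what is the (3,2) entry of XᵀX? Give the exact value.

Row 3 ↔ basis t^2, column 2 ↔ basis t, so (XᵀX)_{3,2} = Σᵢ (t^2)·(t) = (1)·(1) + (25)·(5) + (81)·(9) + (100)·(10) = 1855.

1855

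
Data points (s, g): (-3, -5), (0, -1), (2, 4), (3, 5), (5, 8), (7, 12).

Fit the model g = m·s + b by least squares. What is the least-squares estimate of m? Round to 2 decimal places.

The normal equations are: 96·m + 14·b = 162;  14·m + 6·b = 23.
det = 96·6 − 14² = 380.
m = (162·6 − 14·23)/380 = 65/38; b = (96·23 − 14·162)/380 = -3/19.

m = 1.71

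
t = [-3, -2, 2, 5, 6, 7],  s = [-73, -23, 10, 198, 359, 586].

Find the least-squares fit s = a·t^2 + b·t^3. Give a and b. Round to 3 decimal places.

a = -2.043, b = 2.000

With design matrix A, AᵀA = [[4435, 27465]; [27465, 180787]] and Aᵀs = [45879, 305527]ᵀ.
det = 4435·180787 − 27465² = 47464120.
a = (45879·180787 − 27465·305527)/47464120 = -4407831/2157460; b = (4435·305527 − 27465·45879)/47464120 = 863141/431492.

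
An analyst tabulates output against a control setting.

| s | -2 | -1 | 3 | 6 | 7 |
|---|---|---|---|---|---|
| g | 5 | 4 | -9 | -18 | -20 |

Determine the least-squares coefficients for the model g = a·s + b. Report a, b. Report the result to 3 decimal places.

The normal equations are: 99·a + 13·b = -289;  13·a + 5·b = -38.
(Σs·s = 99, Σs = 13, Σ1 = 5, Σs·g = -289, Σg = -38.)
Eliminating b: 5·(row 1) − 13·(row 2) gives 326·a = 5·(-289) − 13·(-38) = -951, so a = -951/326.
Then b = ((-38) − 13·(-951/326))/5 = -5/326.

a = -2.917, b = -0.015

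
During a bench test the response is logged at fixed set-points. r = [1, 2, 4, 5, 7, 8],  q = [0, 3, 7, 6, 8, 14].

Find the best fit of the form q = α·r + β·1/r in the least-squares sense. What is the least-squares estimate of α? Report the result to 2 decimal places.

α = 1.50

Sums needed: Σr·r = 159, Σr·1/r = 6, Σ1/r·1/r = 108861/78400.
Moment sums: Σr·q = 232, Σ1/r·q = 257/35.
Δ = 159·(108861/78400) − 6² = 14486499/78400.
α = (232·(108861/78400) − 6·(257/35))/(14486499/78400) = 2422408/1609611; β = (159·(257/35) − 6·232)/(14486499/78400) = -651840/536537.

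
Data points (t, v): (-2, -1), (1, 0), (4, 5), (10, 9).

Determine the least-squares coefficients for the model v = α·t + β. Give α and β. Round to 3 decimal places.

The normal equations are: 121·α + 13·β = 112;  13·α + 4·β = 13.
(Σt·t = 121, Σt = 13, Σ1 = 4, Σt·v = 112, Σv = 13.)
Eliminating β: 4·(row 1) − 13·(row 2) gives 315·α = 4·112 − 13·13 = 279, so α = 31/35.
Then β = (13 − 13·(31/35))/4 = 13/35.

α = 0.886, β = 0.371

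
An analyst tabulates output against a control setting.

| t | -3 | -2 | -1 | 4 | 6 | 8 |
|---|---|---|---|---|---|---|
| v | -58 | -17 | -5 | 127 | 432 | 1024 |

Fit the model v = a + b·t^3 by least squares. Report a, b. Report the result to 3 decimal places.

Compute the Gram sums: Σ1 = 6, Σt^3 = 756, Σt^3·t^3 = 313690.
Moment sums: Σv = 1503, Σt^3·v = 627435.
Normal equations: [[6, 756]; [756, 313690]]·[a, b]ᵀ = [1503, 627435]ᵀ.
Eliminating b: 313690·(row 1) − 756·(row 2) gives 1310604·a = 313690·1503 − 756·627435 = -2864790, so a = -477465/218434.
Then b = (627435 − 756·(-477465/218434))/313690 = 438057/218434.

a = -2.186, b = 2.005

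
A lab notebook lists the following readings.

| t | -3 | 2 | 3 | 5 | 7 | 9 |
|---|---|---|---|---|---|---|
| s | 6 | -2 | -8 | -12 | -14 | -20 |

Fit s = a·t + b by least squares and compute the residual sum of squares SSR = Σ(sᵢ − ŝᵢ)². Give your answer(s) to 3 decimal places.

Sums needed: Σt·t = 177, Σt = 23, Σ1 = 6.
Right-hand side: Σt·s = -384, Σs = -50.
Normal equations: [[177, 23]; [23, 6]]·[a, b]ᵀ = [-384, -50]ᵀ.
Δ = 177·6 − 23² = 533.
a = ((-384)·6 − 23·(-50))/533 = -1154/533; b = (177·(-50) − 23·(-384))/533 = -18/533.
Residuals: -6/13, 1260/533, -784/533, -608/533, 634/533, -256/533; SSR = 5816/533.

SSR = 10.912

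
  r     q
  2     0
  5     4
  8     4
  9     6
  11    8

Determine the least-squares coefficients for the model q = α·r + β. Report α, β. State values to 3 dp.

α = 0.800, β = -1.200

Normal-equation sums: Σr·r = 295, Σr = 35, Σ1 = 5.
For Xᵀq: Σr·q = 194, Σq = 22.
So XᵀX·[α, β]ᵀ = Xᵀq: [[295, 35]; [35, 5]]·[α, β]ᵀ = [194, 22]ᵀ.
det = 295·5 − 35² = 250.
α = (194·5 − 35·22)/250 = 4/5; β = (295·22 − 35·194)/250 = -6/5.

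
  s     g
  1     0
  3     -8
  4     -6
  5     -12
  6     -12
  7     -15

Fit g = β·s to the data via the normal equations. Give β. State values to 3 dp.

The normal system AᵀA·[β]ᵀ = Aᵀg is [[136]]·[β]ᵀ = [-285]ᵀ.
β = (-285)/136 = -2.09559.

β = -2.096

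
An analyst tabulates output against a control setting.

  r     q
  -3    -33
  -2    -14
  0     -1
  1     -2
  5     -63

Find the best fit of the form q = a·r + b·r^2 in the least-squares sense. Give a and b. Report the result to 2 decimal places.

The normal equations are: 39·a + 91·b = -190;  91·a + 723·b = -1930.
(Σr·r = 39, Σr·r^2 = 91, Σr^2·r^2 = 723, Σr·q = -190, Σr^2·q = -1930.)
Determinant 39·723 − 91² = 19916.
a = ((-190)·723 − 91·(-1930))/19916 = 9565/4979; b = (39·(-1930) − 91·(-190))/19916 = -1115/383.

a = 1.92, b = -2.91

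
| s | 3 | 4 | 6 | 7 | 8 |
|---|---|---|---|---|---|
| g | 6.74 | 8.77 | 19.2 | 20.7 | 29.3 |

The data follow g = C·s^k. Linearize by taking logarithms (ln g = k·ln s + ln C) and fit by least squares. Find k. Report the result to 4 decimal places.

k = 1.5058

Taking logs, ln g = k·ln s + ln C, so regress ln g on ln s.
Sums: Σln s = 8.3020, Σ(ln s)² = 14.4498, Σln g = 13.4420, Σln s·ln g = 23.3207.
Normal system: [[14.4498, 8.3020]; [8.3020, 5]]·[k, ln C]ᵀ = [23.3207, 13.4420]ᵀ.
Slope k = (n·Σln s·ln g − Σln s·Σln g)/(n·Σ(ln s)² − (Σln s)²) = (5·23.3207 − 8.3020·13.4420)/3.3255 = 1.50576; ln C = (Σln g − k·Σln s)/n = 0.18824.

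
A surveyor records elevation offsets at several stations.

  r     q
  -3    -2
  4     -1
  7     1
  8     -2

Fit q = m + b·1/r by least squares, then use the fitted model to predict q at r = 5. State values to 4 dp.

The normal system MᵀM·[m, b]ᵀ = Mᵀq is [[4, 31/168]; [31/168, 5917/28224]]·[m, b]ᵀ = [-4, 13/42]ᵀ.
Determinant 4·(5917/28224) − (31/168)² = 2523/3136.
m = ((-4)·(5917/28224) − (31/168)·(13/42))/(2523/3136) = -25280/22707; b = (4·(13/42) − (31/168)·(-4))/(2523/3136) = 18592/7569.
At r = 5: q̂ = (-25280/22707)·(1) + (18592/7569)·(1/5) = -70624/113535.

q̂ = -0.6220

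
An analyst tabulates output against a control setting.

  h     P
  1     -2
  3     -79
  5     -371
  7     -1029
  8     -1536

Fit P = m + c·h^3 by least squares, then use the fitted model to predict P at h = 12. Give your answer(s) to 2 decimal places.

Sums needed: Σ1 = 5, Σh^3 = 1008, Σh^3·h^3 = 396148.
Moment sums: ΣP = -3017, Σh^3·P = -1187889.
AᵀA·[m, c]ᵀ = AᵀP becomes [[5, 1008]; [1008, 396148]]·[m, c]ᵀ = [-3017, -1187889]ᵀ.
Determinant 5·396148 − 1008² = 964676.
m = ((-3017)·396148 − 1008·(-1187889))/964676 = 553399/241169; c = (5·(-1187889) − 1008·(-3017))/964676 = -2898309/964676.
At h = 12: P̂ = (553399/241169)·(1) + (-2898309/964676)·(1728) = -1251516089/241169.

P̂ = -5189.37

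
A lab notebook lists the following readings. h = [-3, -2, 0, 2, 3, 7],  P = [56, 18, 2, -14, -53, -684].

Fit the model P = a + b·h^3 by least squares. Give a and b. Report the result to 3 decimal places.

a = 1.816, b = -2.000

Compute the Gram sums: Σ1 = 6, Σh^3 = 343, Σh^3·h^3 = 119235.
Moment sums: ΣP = -675, Σh^3·P = -237811.
XᵀX·[a, b]ᵀ = XᵀP becomes [[6, 343]; [343, 119235]]·[a, b]ᵀ = [-675, -237811]ᵀ.
det = 6·119235 − 343² = 597761.
a = ((-675)·119235 − 343·(-237811))/597761 = 1085548/597761; b = (6·(-237811) − 343·(-675))/597761 = -1195341/597761.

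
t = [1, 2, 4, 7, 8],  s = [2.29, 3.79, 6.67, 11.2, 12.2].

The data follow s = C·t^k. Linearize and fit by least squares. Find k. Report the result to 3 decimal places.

k = 0.816

Linearized form: ln s = k·ln t + ln C. From the 5 transformed points,
Sums: Σln t = 6.1048, Σ(ln t)² = 10.5129, Σln s = 8.9759, Σln t·ln s = 13.4569.
Normal system: [[10.5129, 6.1048]; [6.1048, 5]]·[k, ln C]ᵀ = [13.4569, 8.9759]ᵀ.
Solving (det = 15.2960): k = 0.81647, ln C = 0.79831.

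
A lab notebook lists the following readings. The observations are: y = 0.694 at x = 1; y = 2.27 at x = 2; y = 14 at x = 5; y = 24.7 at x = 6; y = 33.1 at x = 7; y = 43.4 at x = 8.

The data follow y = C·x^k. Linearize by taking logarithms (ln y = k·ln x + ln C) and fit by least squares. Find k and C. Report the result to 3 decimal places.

Taking logs, ln y = k·ln x + ln C, so regress ln y on ln x.
Over the data: Σln x = 8.1197, Σ(ln x)² = 14.3918, Σln y = 13.5703, Σln x·ln y = 25.2117.
Normal system: [[14.3918, 8.1197]; [8.1197, 6]]·[k, ln C]ᵀ = [25.2117, 13.5703]ᵀ.
Solving (det = 20.4213): k = 2.01177, ln C = -0.46077, so C = exp(-0.46077) = 0.63080.

k = 2.012, C = 0.631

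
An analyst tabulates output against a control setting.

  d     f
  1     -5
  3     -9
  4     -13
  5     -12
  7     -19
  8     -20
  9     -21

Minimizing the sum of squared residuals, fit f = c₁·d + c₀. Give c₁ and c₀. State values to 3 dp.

c₁ = -2.078, c₀ = -3.159

With design matrix A, AᵀA = [[245, 37]; [37, 7]] and Aᵀf = [-626, -99]ᵀ.
Eliminating c₀: 7·(row 1) − 37·(row 2) gives 346·c₁ = 7·(-626) − 37·(-99) = -719, so c₁ = -719/346.
Then c₀ = ((-99) − 37·(-719/346))/7 = -1093/346.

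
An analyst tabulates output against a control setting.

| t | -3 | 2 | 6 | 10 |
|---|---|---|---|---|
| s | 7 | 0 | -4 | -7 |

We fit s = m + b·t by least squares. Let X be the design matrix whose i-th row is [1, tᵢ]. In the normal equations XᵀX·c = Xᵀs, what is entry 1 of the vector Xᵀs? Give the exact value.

Entry 1 ↔ basis 1, so (Xᵀs)_{1} = Σᵢ sᵢ = (1)·(7) + (1)·(0) + (1)·(-4) + (1)·(-7) = -4.

-4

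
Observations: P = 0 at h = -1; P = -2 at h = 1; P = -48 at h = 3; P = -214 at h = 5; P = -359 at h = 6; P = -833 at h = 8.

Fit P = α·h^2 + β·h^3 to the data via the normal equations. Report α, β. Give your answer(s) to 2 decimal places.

From the data, Σh^2·h^2 = 6100, Σh^2·h^3 = 43912, Σh^3·h^3 = 325156.
And Σh^2·P = -72020, Σh^3·P = -532088.
AᵀA·[α, β]ᵀ = AᵀP becomes [[6100, 43912]; [43912, 325156]]·[α, β]ᵀ = [-72020, -532088]ᵀ.
Eliminating β: 325156·(row 1) − 43912·(row 2) gives 55187856·α = 325156·(-72020) − 43912·(-532088) = -52686864, so α = -365881/383249.
Then β = ((-532088) − 43912·(-365881/383249))/325156 = -577740/383249.

α = -0.95, β = -1.51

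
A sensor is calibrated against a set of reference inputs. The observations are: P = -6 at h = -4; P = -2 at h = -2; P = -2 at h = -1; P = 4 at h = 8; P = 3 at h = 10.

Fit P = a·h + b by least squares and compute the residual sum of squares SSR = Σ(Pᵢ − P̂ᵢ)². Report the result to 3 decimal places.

SSR = 6.740

From the data, Σh·h = 185, Σh = 11, Σ1 = 5.
Moment sums: Σh·P = 92, ΣP = -3.
Eliminating b: 5·(row 1) − 11·(row 2) gives 804·a = 5·92 − 11·(-3) = 493, so a = 493/804.
Then b = ((-3) − 11·(493/804))/5 = -1567/804.
Residuals: -1285/804, 315/268, 113/201, 839/804, -317/268; SSR = 5419/804.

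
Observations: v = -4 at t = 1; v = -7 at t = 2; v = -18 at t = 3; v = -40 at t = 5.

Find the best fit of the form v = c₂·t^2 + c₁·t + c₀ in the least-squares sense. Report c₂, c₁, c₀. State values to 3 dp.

c₂ = -1.273, c₁ = -1.582, c₀ = -0.491

Compute the Gram sums: Σt^2·t^2 = 723, Σt^2·t = 161, Σt^2 = 39, Σt·t = 39, Σt = 11, Σ1 = 4.
For Xᵀv: Σt^2·v = -1194, Σt·v = -272, Σv = -69.
Solving the 3×3 system (Gaussian elimination) gives c₂ = -14/11, c₁ = -87/55, c₀ = -27/55.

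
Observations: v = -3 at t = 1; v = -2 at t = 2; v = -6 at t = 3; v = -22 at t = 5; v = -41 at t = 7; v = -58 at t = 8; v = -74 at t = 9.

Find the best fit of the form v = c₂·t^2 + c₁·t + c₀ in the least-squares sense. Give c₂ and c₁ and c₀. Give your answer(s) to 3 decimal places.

Entries of XᵀX: Σt^2·t^2 = 13781, Σt^2·t = 1745, Σt^2 = 233, Σt·t = 233, Σt = 35, Σ1 = 7.
For Xᵀv: Σt^2·v = -12330, Σt·v = -1552, Σv = -206.
Normal equations: [[13781, 1745, 233]; [1745, 233, 35]; [233, 35, 7]]·[c₂, c₁, c₀]ᵀ = [-12330, -1552, -206]ᵀ.
Solving the 3×3 system (Gaussian elimination) gives c₂ = -886/789, c₁ = 1759/789, c₀ = -841/263.

c₂ = -1.123, c₁ = 2.229, c₀ = -3.198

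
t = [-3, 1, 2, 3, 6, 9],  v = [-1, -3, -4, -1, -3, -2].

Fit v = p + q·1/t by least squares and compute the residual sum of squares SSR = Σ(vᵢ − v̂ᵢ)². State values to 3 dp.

The normal equations are: 6·p + (16/9)·q = -14;  (16/9)·p + (245/162)·q = -103/18.
Eliminating q: (245/162)·(row 1) − (16/9)·(row 2) gives (479/81)·p = (245/162)·(-14) − (16/9)·(-103/18) = -11, so p = -891/479.
Then q = ((-103/18) − (16/9)·(-891/479))/(245/162) = -765/479.
Residuals: 157/479, 219/479, -1285/958, 667/479, -837/958, 18/479; SSR = 4617/958.

SSR = 4.819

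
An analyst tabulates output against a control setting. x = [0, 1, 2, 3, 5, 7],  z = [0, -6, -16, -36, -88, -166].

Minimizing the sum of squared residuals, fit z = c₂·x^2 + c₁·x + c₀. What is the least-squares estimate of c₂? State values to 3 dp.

From the data, Σx^2·x^2 = 3124, Σx^2·x = 504, Σx^2 = 88, Σx·x = 88, Σx = 18, Σ1 = 6.
Moment sums: Σx^2·z = -10728, Σx·z = -1748, Σz = -312.
AᵀA·[c₂, c₁, c₀]ᵀ = Aᵀz becomes [[3124, 504, 88]; [504, 88, 18]; [88, 18, 6]]·[c₂, c₁, c₀]ᵀ = [-10728, -1748, -312]ᵀ.
Inverting the 3×3 Gram matrix, [c₂, c₁, c₀]ᵀ = [-5358/1775, -914/355, -6/1775]ᵀ.

c₂ = -3.019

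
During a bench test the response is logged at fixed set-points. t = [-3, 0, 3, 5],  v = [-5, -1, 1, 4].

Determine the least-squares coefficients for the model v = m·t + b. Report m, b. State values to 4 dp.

Normal-equation sums: Σt·t = 43, Σt = 5, Σ1 = 4.
Moment sums: Σt·v = 38, Σv = -1.
So MᵀM·[m, b]ᵀ = Mᵀv: [[43, 5]; [5, 4]]·[m, b]ᵀ = [38, -1]ᵀ.
Eliminating b: 4·(row 1) − 5·(row 2) gives 147·m = 4·38 − 5·(-1) = 157, so m = 157/147.
Then b = ((-1) − 5·(157/147))/4 = -233/147.

m = 1.0680, b = -1.5850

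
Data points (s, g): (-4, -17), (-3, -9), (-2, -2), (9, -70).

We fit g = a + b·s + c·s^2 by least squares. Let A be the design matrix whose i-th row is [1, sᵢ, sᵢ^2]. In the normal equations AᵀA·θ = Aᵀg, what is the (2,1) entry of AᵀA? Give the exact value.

Row 2 ↔ basis s, column 1 ↔ basis 1, so (AᵀA)_{2,1} = Σᵢ s = (-4)·(1) + (-3)·(1) + (-2)·(1) + (9)·(1) = 0.

0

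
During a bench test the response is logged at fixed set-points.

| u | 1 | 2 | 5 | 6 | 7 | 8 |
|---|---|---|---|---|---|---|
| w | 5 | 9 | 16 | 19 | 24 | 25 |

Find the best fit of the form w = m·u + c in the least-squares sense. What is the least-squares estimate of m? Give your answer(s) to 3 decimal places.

m = 2.867

Forming MᵀM = [[179, 29]; [29, 6]] and Mᵀw = [585, 98]ᵀ gives MᵀM·[m, c]ᵀ = Mᵀw.
Eliminating c: 6·(row 1) − 29·(row 2) gives 233·m = 6·585 − 29·98 = 668, so m = 668/233.
Then c = (98 − 29·(668/233))/6 = 577/233.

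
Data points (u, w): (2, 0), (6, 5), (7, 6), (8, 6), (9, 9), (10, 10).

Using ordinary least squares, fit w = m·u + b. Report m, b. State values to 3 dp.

With design matrix M, MᵀM = [[334, 42]; [42, 6]] and Mᵀw = [301, 36]ᵀ.
Eliminating b: 6·(row 1) − 42·(row 2) gives 240·m = 6·301 − 42·36 = 294, so m = 49/40.
Then b = (36 − 42·(49/40))/6 = -103/40.

m = 1.225, b = -2.575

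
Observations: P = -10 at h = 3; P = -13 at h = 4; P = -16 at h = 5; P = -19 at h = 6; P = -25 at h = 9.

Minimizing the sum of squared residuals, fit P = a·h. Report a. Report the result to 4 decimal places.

a = -3.0000

Compute the Gram sums: Σh·h = 167.
Moment sums: Σh·P = -501.
a = (-501)/167 = -3.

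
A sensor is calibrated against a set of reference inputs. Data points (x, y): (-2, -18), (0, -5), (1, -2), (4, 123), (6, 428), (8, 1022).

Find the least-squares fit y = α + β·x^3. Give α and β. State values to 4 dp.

From the data, Σ1 = 6, Σx^3 = 785, Σx^3·x^3 = 312961.
For Aᵀy: Σy = 1548, Σx^3·y = 623726.
Normal equations: [[6, 785]; [785, 312961]]·[α, β]ᵀ = [1548, 623726]ᵀ.
Eliminating β: 312961·(row 1) − 785·(row 2) gives 1261541·α = 312961·1548 − 785·623726 = -5161282, so α = -5161282/1261541.
Then β = (623726 − 785·(-5161282/1261541))/312961 = 2527176/1261541.

α = -4.0913, β = 2.0032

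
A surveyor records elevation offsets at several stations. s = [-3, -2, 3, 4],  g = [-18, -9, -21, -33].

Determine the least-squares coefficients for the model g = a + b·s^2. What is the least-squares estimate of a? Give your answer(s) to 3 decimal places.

Entries of AᵀA: Σ1 = 4, Σs^2 = 38, Σs^2·s^2 = 434.
Moment sums: Σg = -81, Σs^2·g = -915.
Normal equations: [[4, 38]; [38, 434]]·[a, b]ᵀ = [-81, -915]ᵀ.
Determinant 4·434 − 38² = 292.
a = ((-81)·434 − 38·(-915))/292 = -96/73; b = (4·(-915) − 38·(-81))/292 = -291/146.

a = -1.315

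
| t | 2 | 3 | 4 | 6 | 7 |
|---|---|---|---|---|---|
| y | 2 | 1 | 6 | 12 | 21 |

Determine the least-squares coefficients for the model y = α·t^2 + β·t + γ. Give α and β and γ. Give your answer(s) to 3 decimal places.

α = 0.821, β = -3.679, γ = 5.857

Sums needed: Σt^2·t^2 = 4050, Σt^2·t = 658, Σt^2 = 114, Σt·t = 114, Σt = 22, Σ1 = 5.
Moment sums: Σt^2·y = 1574, Σt·y = 250, Σy = 42.
MᵀM·[α, β, γ]ᵀ = Mᵀy becomes [[4050, 658, 114]; [658, 114, 22]; [114, 22, 5]]·[α, β, γ]ᵀ = [1574, 250, 42]ᵀ.
Inverting the 3×3 Gram matrix, [α, β, γ]ᵀ = [23/28, -103/28, 41/7]ᵀ.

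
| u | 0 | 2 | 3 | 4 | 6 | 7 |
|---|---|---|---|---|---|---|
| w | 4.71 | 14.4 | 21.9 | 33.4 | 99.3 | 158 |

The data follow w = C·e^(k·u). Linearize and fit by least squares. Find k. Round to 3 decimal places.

Taking logs, ln w = k·u + ln C, so regress ln w on u.
Σu = 22.0000, Σ(u)² = 114.0000, Σln w = 20.4727, Σu·ln w = 91.6552.
Equations: 114.0000·k + 22.0000·ln C = 91.6552;  22.0000·k + 6·ln C = 20.4727.
Δ = 114.0000·6 − (22.0000)² = 200.0000; k = (91.6552·6 − 22.0000·20.4727)/200.0000 = 0.49766, ln C = (114.0000·20.4727 − 22.0000·91.6552)/200.0000 = 1.58737.

k = 0.498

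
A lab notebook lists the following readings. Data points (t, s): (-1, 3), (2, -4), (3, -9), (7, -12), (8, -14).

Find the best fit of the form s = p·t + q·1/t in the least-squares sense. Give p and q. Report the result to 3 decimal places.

p = -1.769, q = -1.876

Compute the Gram sums: Σt·t = 127, Σt·1/t = 5, Σ1/t·1/t = 39433/28224.
And Σt·s = -234, Σ1/t·s = -321/28.
Determinant 127·(39433/28224) − 5² = 4302391/28224.
p = ((-234)·(39433/28224) − 5·(-321/28))/(4302391/28224) = -7609482/4302391; q = (127·(-321/28) − 5·(-234))/(4302391/28224) = -8071056/4302391.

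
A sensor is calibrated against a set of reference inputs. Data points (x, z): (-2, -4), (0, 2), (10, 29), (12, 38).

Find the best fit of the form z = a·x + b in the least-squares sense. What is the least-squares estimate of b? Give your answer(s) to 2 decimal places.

With design matrix M, MᵀM = [[248, 20]; [20, 4]] and Mᵀz = [754, 65]ᵀ.
Determinant 248·4 − 20² = 592.
a = (754·4 − 20·65)/592 = 429/148; b = (248·65 − 20·754)/592 = 65/37.

b = 1.76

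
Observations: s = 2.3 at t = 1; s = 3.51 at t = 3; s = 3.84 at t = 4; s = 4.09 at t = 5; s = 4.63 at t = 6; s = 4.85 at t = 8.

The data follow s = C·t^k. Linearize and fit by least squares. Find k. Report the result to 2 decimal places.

Let Y = ln s. Fitting Y = k·ln t + ln C by least squares:
Σln t = 7.9655, Σ(ln t)² = 13.2535, Σln s = 7.9541, Σln t·ln s = 11.5410.
Normal system: [[13.2535, 7.9655]; [7.9655, 6]]·[k, ln C]ᵀ = [11.5410, 7.9541]ᵀ.
Δ = 13.2535·6 − (7.9655)² = 16.0713; k = (11.5410·6 − 7.9655·7.9541)/16.0713 = 0.36633, ln C = (13.2535·7.9541 − 7.9655·11.5410)/16.0713 = 0.83935.

k = 0.37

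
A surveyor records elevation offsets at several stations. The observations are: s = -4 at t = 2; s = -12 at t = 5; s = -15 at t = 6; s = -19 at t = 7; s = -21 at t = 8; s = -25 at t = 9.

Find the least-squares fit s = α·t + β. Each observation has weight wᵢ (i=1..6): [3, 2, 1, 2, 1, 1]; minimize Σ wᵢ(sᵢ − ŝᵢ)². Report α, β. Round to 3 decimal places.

XᵀWX·[α, β]ᵀ = XᵀWs reads: 341·α + 53·β = -893;  53·α + 10·β = -135.
Δ = 341·10 − 53² = 601.
α = ((-893)·10 − 53·(-135))/601 = -1775/601; β = (341·(-135) − 53·(-893))/601 = 1294/601.

α = -2.953, β = 2.153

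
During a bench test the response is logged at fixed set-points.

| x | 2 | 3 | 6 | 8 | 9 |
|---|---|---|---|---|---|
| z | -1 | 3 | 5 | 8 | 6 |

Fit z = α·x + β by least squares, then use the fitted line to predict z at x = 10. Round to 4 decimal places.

ẑ = 8.6237

Forming AᵀA = [[194, 28]; [28, 5]] and Aᵀz = [155, 21]ᵀ gives AᵀA·[α, β]ᵀ = Aᵀz.
Determinant 194·5 − 28² = 186.
α = (155·5 − 28·21)/186 = 187/186; β = (194·21 − 28·155)/186 = -133/93.
At x = 10: ẑ = (187/186)·(10) + (-133/93)·(1) = 802/93.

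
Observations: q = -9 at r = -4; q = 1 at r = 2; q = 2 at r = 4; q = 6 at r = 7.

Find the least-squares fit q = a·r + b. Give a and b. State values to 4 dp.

MᵀM·[a, b]ᵀ = Mᵀq reads: 85·a + 9·b = 88;  9·a + 4·b = 0.
Eliminating b: 4·(row 1) − 9·(row 2) gives 259·a = 4·88 − 9·0 = 352, so a = 352/259.
Then b = (0 − 9·(352/259))/4 = -792/259.

a = 1.3591, b = -3.0579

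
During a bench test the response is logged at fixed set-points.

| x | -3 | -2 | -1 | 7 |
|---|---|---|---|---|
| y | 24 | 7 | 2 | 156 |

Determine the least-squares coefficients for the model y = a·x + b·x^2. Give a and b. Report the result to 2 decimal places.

Normal-equation sums: Σx·x = 63, Σx·x^2 = 307, Σx^2·x^2 = 2499.
Moment sums: Σx·y = 1004, Σx^2·y = 7890.
Δ = 63·2499 − 307² = 63188.
a = (1004·2499 − 307·7890)/63188 = 43383/31594; b = (63·7890 − 307·1004)/63188 = 94421/31594.

a = 1.37, b = 2.99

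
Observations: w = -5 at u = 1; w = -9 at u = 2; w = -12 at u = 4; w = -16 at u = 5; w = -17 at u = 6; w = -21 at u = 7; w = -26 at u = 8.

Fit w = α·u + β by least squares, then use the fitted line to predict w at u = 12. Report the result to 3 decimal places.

From the data, Σu·u = 195, Σu = 33, Σ1 = 7.
And Σu·w = -608, Σw = -106.
det = 195·7 − 33² = 276.
α = ((-608)·7 − 33·(-106))/276 = -379/138; β = (195·(-106) − 33·(-608))/276 = -101/46.
At u = 12: ŵ = (-379/138)·(12) + (-101/46)·(1) = -1617/46.

ŵ = -35.152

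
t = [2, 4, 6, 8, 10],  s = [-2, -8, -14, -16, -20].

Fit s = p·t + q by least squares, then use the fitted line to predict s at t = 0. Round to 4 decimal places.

The normal system MᵀM·[p, q]ᵀ = Mᵀs is [[220, 30]; [30, 5]]·[p, q]ᵀ = [-448, -60]ᵀ.
Eliminating q: 5·(row 1) − 30·(row 2) gives 200·p = 5·(-448) − 30·(-60) = -440, so p = -11/5.
Then q = ((-60) − 30·(-11/5))/5 = 6/5.
At t = 0: ŝ = (-11/5)·(0) + (6/5)·(1) = 6/5.

ŝ = 1.2000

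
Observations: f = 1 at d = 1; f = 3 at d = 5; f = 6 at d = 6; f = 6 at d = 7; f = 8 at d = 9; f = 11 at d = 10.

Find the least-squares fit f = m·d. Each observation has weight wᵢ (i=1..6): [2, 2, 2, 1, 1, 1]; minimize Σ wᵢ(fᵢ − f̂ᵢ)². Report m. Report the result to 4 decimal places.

Compute the Gram sums: Σwᵢ·d·d = 354.
Right-hand side: Σwᵢ·d·f = 328.
XᵀWX·[m]ᵀ = XᵀWf becomes [[354]]·[m]ᵀ = [328]ᵀ.
Hence m = 328 / 354 ≈ 0.926554.

m = 0.9266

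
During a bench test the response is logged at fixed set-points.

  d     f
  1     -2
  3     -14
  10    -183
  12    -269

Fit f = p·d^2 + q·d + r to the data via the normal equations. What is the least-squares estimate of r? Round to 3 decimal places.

From the data, Σd^2·d^2 = 30818, Σd^2·d = 2756, Σd^2 = 254, Σd·d = 254, Σd = 26, Σ1 = 4.
Right-hand side: Σd^2·f = -57164, Σd·f = -5102, Σf = -468.
Normal equations: [[30818, 2756, 254]; [2756, 254, 26]; [254, 26, 4]]·[p, q, r]ᵀ = [-57164, -5102, -468]ᵀ.
Inverting the 3×3 Gram matrix, [p, q, r]ᵀ = [-37/18, 761/306, -269/102]ᵀ.

r = -2.637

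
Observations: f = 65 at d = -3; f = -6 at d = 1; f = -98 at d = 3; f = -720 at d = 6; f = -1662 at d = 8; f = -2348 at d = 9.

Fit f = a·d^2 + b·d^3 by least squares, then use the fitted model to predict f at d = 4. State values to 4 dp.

f̂ = -223.0837

With design matrix M, MᵀM = [[12116, 99594]; [99594, 841700]] and Mᵀf = [-322779, -2722563]ᵀ.
Eliminating b: 841700·(row 1) − 99594·(row 2) gives 279072364·a = 841700·(-322779) − 99594·(-2722563) = -532144878, so a = -266072439/139536182.
Then b = ((-2722563) − 99594·(-266072439/139536182))/841700 = -419860791/139536182.
At d = 4: f̂ = (-266072439/139536182)·(16) + (-419860791/139536182)·(64) = -15564124824/69768091.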